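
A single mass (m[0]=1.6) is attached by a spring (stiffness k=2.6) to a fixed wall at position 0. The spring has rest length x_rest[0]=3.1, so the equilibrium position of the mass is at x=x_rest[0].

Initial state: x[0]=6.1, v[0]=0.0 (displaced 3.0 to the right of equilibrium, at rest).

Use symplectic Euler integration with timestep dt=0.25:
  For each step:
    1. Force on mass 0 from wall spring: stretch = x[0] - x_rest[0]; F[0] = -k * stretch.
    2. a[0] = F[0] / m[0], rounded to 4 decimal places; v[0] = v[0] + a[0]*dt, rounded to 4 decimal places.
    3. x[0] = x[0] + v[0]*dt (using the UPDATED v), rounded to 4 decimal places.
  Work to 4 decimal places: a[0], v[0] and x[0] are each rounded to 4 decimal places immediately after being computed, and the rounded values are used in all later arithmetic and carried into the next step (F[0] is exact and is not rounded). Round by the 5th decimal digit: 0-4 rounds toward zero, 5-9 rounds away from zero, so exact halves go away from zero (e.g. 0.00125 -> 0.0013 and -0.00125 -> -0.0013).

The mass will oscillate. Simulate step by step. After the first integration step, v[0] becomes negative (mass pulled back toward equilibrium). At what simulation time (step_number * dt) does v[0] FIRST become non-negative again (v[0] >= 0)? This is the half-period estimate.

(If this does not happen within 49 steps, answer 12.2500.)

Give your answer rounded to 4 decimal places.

Answer: 2.5000

Derivation:
Step 0: x=[6.1000] v=[0.0000]
Step 1: x=[5.7953] v=[-1.2188]
Step 2: x=[5.2169] v=[-2.3138]
Step 3: x=[4.4235] v=[-3.1738]
Step 4: x=[3.4956] v=[-3.7115]
Step 5: x=[2.5276] v=[-3.8722]
Step 6: x=[1.6177] v=[-3.6397]
Step 7: x=[0.8583] v=[-3.0375]
Step 8: x=[0.3266] v=[-2.1268]
Step 9: x=[0.0766] v=[-1.0001]
Step 10: x=[0.1337] v=[0.2282]
First v>=0 after going negative at step 10, time=2.5000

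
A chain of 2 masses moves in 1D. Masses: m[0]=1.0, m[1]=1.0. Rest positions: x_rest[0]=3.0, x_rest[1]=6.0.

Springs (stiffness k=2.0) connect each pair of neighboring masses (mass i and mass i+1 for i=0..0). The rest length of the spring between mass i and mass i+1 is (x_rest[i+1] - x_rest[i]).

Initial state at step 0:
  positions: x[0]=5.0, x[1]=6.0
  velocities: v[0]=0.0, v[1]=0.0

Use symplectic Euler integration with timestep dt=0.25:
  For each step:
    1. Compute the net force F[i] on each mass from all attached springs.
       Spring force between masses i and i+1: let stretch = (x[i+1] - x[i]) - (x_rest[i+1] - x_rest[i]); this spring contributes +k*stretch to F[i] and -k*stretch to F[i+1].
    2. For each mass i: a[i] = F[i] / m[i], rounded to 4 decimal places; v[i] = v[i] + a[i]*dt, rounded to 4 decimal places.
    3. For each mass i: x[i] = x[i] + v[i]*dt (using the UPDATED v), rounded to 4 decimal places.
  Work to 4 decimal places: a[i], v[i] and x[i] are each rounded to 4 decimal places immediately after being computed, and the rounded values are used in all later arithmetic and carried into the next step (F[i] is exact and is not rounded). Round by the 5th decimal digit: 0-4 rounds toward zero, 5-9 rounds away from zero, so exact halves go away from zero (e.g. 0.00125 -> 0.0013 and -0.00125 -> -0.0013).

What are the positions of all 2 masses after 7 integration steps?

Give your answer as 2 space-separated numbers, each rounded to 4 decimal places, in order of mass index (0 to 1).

Answer: 3.1770 7.8232

Derivation:
Step 0: x=[5.0000 6.0000] v=[0.0000 0.0000]
Step 1: x=[4.7500 6.2500] v=[-1.0000 1.0000]
Step 2: x=[4.3125 6.6875] v=[-1.7500 1.7500]
Step 3: x=[3.7969 7.2031] v=[-2.0625 2.0625]
Step 4: x=[3.3321 7.6680] v=[-1.8594 1.8594]
Step 5: x=[3.0342 7.9659] v=[-1.1915 1.1915]
Step 6: x=[2.9778 8.0223] v=[-0.2257 0.2257]
Step 7: x=[3.1770 7.8232] v=[0.7966 -0.7966]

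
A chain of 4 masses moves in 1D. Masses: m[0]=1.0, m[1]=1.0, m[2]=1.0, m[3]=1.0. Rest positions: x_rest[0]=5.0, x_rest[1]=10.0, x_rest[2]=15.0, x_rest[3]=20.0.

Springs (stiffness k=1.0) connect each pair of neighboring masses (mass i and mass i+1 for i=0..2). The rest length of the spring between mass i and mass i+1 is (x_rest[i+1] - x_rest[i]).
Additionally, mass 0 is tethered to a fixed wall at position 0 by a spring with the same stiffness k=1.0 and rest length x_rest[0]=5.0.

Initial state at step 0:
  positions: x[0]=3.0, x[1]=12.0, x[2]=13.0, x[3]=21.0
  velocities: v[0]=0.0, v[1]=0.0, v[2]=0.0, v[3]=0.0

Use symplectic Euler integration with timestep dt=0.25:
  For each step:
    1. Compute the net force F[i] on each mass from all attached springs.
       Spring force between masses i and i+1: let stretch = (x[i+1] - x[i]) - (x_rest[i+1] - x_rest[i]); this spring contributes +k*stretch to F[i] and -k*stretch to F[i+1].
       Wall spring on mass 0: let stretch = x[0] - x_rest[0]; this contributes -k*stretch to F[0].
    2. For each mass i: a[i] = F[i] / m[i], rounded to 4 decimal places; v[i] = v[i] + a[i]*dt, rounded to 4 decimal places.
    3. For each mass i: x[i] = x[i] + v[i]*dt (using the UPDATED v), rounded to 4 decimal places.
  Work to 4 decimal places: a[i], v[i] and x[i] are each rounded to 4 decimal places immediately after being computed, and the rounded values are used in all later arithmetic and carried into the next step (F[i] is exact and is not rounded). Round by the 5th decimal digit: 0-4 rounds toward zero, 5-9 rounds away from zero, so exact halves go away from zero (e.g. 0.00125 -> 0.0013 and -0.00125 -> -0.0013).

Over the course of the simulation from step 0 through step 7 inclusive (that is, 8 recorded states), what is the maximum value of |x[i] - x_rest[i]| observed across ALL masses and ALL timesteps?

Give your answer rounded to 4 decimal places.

Step 0: x=[3.0000 12.0000 13.0000 21.0000] v=[0.0000 0.0000 0.0000 0.0000]
Step 1: x=[3.3750 11.5000 13.4375 20.8125] v=[1.5000 -2.0000 1.7500 -0.7500]
Step 2: x=[4.0469 10.6133 14.2149 20.4766] v=[2.6875 -3.5469 3.1094 -1.3438]
Step 3: x=[4.8763 9.5413 15.1585 20.0618] v=[3.3174 -4.2881 3.7744 -1.6592]
Step 4: x=[5.6925 8.5288 16.0575 19.6531] v=[3.2646 -4.0501 3.5959 -1.6350]
Step 5: x=[6.3302 7.8096 16.7107 19.3321] v=[2.5506 -2.8770 2.6126 -1.2839]
Step 6: x=[6.6647 7.5542 16.9714 19.1598] v=[1.3379 -1.0216 1.0427 -0.6893]
Step 7: x=[6.6382 7.8318 16.7803 19.1632] v=[-0.1059 1.1103 -0.7645 0.0136]
Max displacement = 2.4458

Answer: 2.4458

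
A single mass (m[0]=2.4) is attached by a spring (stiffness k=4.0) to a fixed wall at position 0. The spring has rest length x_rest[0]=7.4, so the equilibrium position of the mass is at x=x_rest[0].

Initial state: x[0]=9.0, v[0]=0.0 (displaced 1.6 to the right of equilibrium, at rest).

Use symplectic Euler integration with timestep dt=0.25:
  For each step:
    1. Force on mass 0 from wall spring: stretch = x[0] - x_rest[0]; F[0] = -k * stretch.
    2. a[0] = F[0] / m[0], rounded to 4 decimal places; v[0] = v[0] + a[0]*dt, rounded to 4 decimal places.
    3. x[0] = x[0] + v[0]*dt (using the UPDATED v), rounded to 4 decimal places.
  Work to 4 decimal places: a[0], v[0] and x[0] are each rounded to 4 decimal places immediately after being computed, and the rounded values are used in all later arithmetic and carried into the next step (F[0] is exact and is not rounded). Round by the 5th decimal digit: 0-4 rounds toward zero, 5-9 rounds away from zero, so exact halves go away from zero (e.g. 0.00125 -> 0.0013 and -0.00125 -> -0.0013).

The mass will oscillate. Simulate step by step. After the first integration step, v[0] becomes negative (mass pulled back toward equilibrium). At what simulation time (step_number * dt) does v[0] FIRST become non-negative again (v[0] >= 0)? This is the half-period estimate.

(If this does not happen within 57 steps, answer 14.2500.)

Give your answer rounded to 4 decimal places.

Step 0: x=[9.0000] v=[0.0000]
Step 1: x=[8.8333] v=[-0.6667]
Step 2: x=[8.5173] v=[-1.2639]
Step 3: x=[8.0849] v=[-1.7295]
Step 4: x=[7.5812] v=[-2.0149]
Step 5: x=[7.0586] v=[-2.0904]
Step 6: x=[6.5716] v=[-1.9482]
Step 7: x=[6.1709] v=[-1.6030]
Step 8: x=[5.8982] v=[-1.0909]
Step 9: x=[5.7819] v=[-0.4652]
Step 10: x=[5.8342] v=[0.2090]
First v>=0 after going negative at step 10, time=2.5000

Answer: 2.5000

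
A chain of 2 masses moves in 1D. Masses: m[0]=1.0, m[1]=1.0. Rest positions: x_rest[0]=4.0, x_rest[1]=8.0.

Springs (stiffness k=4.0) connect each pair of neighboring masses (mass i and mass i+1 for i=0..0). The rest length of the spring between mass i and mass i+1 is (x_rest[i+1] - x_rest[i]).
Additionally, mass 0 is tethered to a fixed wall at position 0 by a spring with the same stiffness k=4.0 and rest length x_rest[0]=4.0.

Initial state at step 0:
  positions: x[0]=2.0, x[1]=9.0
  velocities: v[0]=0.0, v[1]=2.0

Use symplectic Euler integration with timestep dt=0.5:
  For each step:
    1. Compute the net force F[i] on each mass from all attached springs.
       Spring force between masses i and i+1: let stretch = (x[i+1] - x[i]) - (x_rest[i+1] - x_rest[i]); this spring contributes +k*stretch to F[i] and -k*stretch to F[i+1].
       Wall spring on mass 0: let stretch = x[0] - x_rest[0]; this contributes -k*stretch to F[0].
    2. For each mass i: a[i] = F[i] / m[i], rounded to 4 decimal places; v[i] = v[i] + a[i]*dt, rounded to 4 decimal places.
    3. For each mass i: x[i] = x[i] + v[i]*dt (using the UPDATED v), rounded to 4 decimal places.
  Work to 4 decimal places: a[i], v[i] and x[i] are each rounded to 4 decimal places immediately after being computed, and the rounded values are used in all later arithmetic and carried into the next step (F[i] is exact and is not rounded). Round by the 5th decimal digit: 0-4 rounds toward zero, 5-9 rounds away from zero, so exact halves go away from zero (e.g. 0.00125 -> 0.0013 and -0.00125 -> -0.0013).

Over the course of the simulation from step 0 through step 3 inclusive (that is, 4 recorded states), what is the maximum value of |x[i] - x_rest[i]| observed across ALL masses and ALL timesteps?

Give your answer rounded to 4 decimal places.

Step 0: x=[2.0000 9.0000] v=[0.0000 2.0000]
Step 1: x=[7.0000 7.0000] v=[10.0000 -4.0000]
Step 2: x=[5.0000 9.0000] v=[-4.0000 4.0000]
Step 3: x=[2.0000 11.0000] v=[-6.0000 4.0000]
Max displacement = 3.0000

Answer: 3.0000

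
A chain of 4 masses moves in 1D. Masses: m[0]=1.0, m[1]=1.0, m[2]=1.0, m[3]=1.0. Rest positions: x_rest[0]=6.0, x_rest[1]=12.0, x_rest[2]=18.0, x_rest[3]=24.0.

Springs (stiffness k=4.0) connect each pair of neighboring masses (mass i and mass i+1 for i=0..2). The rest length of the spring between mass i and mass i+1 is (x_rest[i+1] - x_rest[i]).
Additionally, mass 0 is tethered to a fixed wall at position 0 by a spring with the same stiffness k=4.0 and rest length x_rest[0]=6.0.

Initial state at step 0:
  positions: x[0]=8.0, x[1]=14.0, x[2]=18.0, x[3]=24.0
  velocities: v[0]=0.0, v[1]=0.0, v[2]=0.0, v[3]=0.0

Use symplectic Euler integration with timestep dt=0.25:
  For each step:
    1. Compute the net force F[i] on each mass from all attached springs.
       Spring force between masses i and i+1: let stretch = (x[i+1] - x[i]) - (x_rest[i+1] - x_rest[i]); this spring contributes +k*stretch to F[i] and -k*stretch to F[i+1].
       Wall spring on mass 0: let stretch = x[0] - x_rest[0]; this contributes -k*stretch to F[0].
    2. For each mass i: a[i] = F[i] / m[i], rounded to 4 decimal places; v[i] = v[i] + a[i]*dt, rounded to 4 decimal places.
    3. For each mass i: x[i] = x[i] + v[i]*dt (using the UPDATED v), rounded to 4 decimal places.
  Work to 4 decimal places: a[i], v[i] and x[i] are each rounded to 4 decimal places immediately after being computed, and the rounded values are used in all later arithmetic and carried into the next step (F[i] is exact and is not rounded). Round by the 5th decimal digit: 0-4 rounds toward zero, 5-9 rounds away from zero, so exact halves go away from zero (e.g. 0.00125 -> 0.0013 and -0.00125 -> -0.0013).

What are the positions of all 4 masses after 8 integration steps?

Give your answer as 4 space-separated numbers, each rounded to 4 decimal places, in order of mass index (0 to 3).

Step 0: x=[8.0000 14.0000 18.0000 24.0000] v=[0.0000 0.0000 0.0000 0.0000]
Step 1: x=[7.5000 13.5000 18.5000 24.0000] v=[-2.0000 -2.0000 2.0000 0.0000]
Step 2: x=[6.6250 12.7500 19.1250 24.1250] v=[-3.5000 -3.0000 2.5000 0.5000]
Step 3: x=[5.6250 12.0625 19.4063 24.5000] v=[-4.0000 -2.7500 1.1250 1.5000]
Step 4: x=[4.8281 11.6016 19.1250 25.1016] v=[-3.1875 -1.8437 -1.1251 2.4063]
Step 5: x=[4.5176 11.3282 18.4570 25.7090] v=[-1.2421 -1.0938 -2.6719 2.4297]
Step 6: x=[4.7803 11.1343 17.8198 26.0034] v=[1.0509 -0.7756 -2.5487 1.1777]
Step 7: x=[5.4365 11.0233 17.5572 25.7519] v=[2.6246 -0.4441 -1.0506 -1.0059]
Step 8: x=[6.1302 11.1491 17.7098 24.9518] v=[2.7749 0.5030 0.6102 -3.2006]

Answer: 6.1302 11.1491 17.7098 24.9518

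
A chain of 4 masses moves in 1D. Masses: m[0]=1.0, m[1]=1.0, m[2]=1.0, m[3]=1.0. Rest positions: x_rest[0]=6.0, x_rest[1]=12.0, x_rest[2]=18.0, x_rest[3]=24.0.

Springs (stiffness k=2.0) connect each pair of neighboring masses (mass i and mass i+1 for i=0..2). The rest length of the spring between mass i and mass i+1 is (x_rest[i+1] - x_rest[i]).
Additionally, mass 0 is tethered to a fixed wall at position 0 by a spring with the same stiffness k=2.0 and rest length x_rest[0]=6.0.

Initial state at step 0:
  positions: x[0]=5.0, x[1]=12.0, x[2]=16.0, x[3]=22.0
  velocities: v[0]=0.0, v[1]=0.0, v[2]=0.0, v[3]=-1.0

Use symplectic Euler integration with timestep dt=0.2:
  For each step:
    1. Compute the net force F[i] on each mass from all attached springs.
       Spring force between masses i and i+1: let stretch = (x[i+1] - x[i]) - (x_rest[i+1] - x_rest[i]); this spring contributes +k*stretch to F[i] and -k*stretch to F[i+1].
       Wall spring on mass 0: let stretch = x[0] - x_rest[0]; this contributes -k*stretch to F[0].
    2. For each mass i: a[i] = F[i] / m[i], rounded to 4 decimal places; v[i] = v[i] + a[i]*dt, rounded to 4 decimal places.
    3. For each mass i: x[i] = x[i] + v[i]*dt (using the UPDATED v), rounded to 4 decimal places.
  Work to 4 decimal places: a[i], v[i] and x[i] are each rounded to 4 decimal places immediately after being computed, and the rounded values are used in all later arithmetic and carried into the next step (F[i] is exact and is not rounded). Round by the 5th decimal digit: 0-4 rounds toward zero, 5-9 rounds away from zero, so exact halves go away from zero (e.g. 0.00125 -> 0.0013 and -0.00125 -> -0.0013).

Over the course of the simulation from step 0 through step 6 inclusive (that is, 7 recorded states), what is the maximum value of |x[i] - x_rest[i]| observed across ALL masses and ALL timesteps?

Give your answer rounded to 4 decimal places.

Step 0: x=[5.0000 12.0000 16.0000 22.0000] v=[0.0000 0.0000 0.0000 -1.0000]
Step 1: x=[5.1600 11.7600 16.1600 21.8000] v=[0.8000 -1.2000 0.8000 -1.0000]
Step 2: x=[5.4352 11.3440 16.4192 21.6288] v=[1.3760 -2.0800 1.2960 -0.8560]
Step 3: x=[5.7483 10.8613 16.6892 21.5208] v=[1.5654 -2.4134 1.3498 -0.5398]
Step 4: x=[6.0106 10.4358 16.8795 21.5063] v=[1.3113 -2.1274 0.9513 -0.0724]
Step 5: x=[6.1460 10.1718 16.9244 21.6017] v=[0.6771 -1.3200 0.2245 0.4769]
Step 6: x=[6.1118 10.1259 16.8033 21.8029] v=[-0.1710 -0.2293 -0.6056 1.0060]
Max displacement = 2.4937

Answer: 2.4937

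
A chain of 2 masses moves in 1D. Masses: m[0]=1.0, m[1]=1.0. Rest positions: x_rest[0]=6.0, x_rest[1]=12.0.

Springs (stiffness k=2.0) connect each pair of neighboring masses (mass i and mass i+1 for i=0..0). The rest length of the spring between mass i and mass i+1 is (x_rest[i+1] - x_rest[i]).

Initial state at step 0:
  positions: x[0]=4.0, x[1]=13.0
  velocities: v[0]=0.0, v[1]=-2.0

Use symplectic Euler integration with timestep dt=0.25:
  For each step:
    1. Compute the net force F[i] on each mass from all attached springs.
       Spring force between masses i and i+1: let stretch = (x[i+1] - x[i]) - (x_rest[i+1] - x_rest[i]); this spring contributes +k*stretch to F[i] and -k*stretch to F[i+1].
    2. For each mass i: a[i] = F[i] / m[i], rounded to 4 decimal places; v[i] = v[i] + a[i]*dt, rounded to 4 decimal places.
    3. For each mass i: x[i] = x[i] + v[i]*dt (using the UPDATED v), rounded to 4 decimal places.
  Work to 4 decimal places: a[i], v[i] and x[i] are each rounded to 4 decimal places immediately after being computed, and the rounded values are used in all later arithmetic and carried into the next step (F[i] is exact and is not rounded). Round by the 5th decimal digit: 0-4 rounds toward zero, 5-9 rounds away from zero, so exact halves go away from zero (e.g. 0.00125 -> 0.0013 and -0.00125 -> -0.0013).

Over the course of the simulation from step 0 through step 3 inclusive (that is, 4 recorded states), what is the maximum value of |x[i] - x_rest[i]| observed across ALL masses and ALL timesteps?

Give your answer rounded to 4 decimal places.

Answer: 2.0703

Derivation:
Step 0: x=[4.0000 13.0000] v=[0.0000 -2.0000]
Step 1: x=[4.3750 12.1250] v=[1.5000 -3.5000]
Step 2: x=[4.9688 11.0313] v=[2.3750 -4.3750]
Step 3: x=[5.5704 9.9297] v=[2.4063 -4.4063]
Max displacement = 2.0703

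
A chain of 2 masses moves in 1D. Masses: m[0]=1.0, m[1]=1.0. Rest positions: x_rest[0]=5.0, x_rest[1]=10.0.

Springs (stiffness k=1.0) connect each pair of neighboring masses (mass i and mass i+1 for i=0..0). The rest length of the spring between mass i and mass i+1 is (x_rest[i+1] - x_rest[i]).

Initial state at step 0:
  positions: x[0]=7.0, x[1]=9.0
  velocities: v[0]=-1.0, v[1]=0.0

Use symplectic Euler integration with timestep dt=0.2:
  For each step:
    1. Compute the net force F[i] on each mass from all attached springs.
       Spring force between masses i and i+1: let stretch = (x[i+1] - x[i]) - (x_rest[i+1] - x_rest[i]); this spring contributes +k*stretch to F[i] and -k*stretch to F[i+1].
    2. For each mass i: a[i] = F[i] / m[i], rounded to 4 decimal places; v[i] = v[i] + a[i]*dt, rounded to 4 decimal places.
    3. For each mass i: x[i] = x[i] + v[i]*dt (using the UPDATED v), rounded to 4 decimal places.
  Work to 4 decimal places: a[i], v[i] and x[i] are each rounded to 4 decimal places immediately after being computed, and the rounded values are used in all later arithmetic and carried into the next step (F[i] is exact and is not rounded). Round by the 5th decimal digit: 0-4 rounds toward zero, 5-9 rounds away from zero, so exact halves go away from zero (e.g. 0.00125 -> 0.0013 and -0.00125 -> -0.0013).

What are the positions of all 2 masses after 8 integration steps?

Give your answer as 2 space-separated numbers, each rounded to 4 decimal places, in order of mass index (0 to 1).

Answer: 3.2970 11.1030

Derivation:
Step 0: x=[7.0000 9.0000] v=[-1.0000 0.0000]
Step 1: x=[6.6800 9.1200] v=[-1.6000 0.6000]
Step 2: x=[6.2576 9.3424] v=[-2.1120 1.1120]
Step 3: x=[5.7586 9.6414] v=[-2.4950 1.4950]
Step 4: x=[5.2149 9.9851] v=[-2.7184 1.7184]
Step 5: x=[4.6620 10.3380] v=[-2.7644 1.7644]
Step 6: x=[4.1362 10.6638] v=[-2.6292 1.6292]
Step 7: x=[3.6715 10.9285] v=[-2.3237 1.3237]
Step 8: x=[3.2970 11.1030] v=[-1.8723 0.8723]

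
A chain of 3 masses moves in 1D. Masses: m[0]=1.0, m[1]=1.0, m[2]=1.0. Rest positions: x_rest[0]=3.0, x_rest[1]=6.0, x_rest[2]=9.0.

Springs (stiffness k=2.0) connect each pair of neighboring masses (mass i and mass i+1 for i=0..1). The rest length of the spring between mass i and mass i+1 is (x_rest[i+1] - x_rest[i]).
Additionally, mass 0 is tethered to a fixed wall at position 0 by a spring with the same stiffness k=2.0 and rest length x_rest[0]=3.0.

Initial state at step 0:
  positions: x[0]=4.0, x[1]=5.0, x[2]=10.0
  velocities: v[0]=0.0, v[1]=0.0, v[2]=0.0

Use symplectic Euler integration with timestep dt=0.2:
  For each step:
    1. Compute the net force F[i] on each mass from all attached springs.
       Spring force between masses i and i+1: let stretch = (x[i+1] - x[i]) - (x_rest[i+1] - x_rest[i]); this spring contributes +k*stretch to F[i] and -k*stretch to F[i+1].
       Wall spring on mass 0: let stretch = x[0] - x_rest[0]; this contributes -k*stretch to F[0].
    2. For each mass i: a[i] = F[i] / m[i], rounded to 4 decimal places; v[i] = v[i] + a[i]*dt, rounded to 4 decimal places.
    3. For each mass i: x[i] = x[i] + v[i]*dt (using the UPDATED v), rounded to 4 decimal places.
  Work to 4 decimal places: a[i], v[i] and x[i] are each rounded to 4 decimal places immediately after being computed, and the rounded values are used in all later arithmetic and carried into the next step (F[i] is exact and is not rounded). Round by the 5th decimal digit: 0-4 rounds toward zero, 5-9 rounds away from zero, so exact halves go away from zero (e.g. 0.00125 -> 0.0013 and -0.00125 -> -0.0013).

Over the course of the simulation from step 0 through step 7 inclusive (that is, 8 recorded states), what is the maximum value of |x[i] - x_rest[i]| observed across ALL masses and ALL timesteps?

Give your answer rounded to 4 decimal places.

Answer: 1.4672

Derivation:
Step 0: x=[4.0000 5.0000 10.0000] v=[0.0000 0.0000 0.0000]
Step 1: x=[3.7600 5.3200 9.8400] v=[-1.2000 1.6000 -0.8000]
Step 2: x=[3.3440 5.8768 9.5584] v=[-2.0800 2.7840 -1.4080]
Step 3: x=[2.8631 6.5255 9.2223] v=[-2.4045 3.2435 -1.6806]
Step 4: x=[2.4461 7.0970 8.9104] v=[-2.0848 2.8573 -1.5593]
Step 5: x=[2.2055 7.4415 8.6935] v=[-1.2029 1.7223 -1.0847]
Step 6: x=[2.2074 7.4672 8.6164] v=[0.0093 0.1287 -0.3855]
Step 7: x=[2.4535 7.1641 8.6874] v=[1.2303 -1.5155 0.3548]
Max displacement = 1.4672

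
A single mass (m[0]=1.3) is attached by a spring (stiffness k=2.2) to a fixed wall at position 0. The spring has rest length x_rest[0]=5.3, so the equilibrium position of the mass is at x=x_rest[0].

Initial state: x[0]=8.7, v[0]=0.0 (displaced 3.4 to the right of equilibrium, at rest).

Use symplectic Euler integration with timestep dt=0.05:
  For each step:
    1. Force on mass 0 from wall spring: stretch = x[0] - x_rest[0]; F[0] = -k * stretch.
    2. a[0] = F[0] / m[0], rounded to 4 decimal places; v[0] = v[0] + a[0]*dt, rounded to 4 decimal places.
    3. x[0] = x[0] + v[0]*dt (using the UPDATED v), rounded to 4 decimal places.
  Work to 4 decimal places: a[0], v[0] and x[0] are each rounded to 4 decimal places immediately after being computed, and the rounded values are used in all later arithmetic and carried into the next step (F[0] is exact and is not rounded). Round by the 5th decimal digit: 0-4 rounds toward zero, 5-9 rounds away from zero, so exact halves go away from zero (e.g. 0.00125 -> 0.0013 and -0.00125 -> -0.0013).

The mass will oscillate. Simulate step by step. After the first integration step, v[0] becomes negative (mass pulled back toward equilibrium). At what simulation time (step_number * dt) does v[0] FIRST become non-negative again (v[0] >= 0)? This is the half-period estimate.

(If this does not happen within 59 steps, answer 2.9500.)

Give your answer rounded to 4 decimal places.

Step 0: x=[8.7000] v=[0.0000]
Step 1: x=[8.6856] v=[-0.2877]
Step 2: x=[8.6569] v=[-0.5742]
Step 3: x=[8.6140] v=[-0.8582]
Step 4: x=[8.5571] v=[-1.1386]
Step 5: x=[8.4864] v=[-1.4142]
Step 6: x=[8.4022] v=[-1.6838]
Step 7: x=[8.3049] v=[-1.9463]
Step 8: x=[8.1949] v=[-2.2006]
Step 9: x=[8.0726] v=[-2.4456]
Step 10: x=[7.9386] v=[-2.6802]
Step 11: x=[7.7934] v=[-2.9035]
Step 12: x=[7.6377] v=[-3.1145]
Step 13: x=[7.4721] v=[-3.3123]
Step 14: x=[7.2973] v=[-3.4961]
Step 15: x=[7.1140] v=[-3.6651]
Step 16: x=[6.9231] v=[-3.8186]
Step 17: x=[6.7253] v=[-3.9559]
Step 18: x=[6.5215] v=[-4.0765]
Step 19: x=[6.3125] v=[-4.1799]
Step 20: x=[6.0992] v=[-4.2656]
Step 21: x=[5.8825] v=[-4.3332]
Step 22: x=[5.6634] v=[-4.3825]
Step 23: x=[5.4427] v=[-4.4133]
Step 24: x=[5.2214] v=[-4.4254]
Step 25: x=[5.0005] v=[-4.4188]
Step 26: x=[4.7808] v=[-4.3935]
Step 27: x=[4.5633] v=[-4.3496]
Step 28: x=[4.3489] v=[-4.2873]
Step 29: x=[4.1386] v=[-4.2068]
Step 30: x=[3.9332] v=[-4.1085]
Step 31: x=[3.7336] v=[-3.9929]
Step 32: x=[3.5406] v=[-3.8604]
Step 33: x=[3.3550] v=[-3.7115]
Step 34: x=[3.1777] v=[-3.5469]
Step 35: x=[3.0093] v=[-3.3673]
Step 36: x=[2.8506] v=[-3.1735]
Step 37: x=[2.7023] v=[-2.9662]
Step 38: x=[2.5650] v=[-2.7464]
Step 39: x=[2.4393] v=[-2.5150]
Step 40: x=[2.3257] v=[-2.2729]
Step 41: x=[2.2246] v=[-2.0212]
Step 42: x=[2.1366] v=[-1.7610]
Step 43: x=[2.0619] v=[-1.4933]
Step 44: x=[2.0009] v=[-1.2193]
Step 45: x=[1.9539] v=[-0.9401]
Step 46: x=[1.9211] v=[-0.6570]
Step 47: x=[1.9025] v=[-0.3711]
Step 48: x=[1.8983] v=[-0.0836]
Step 49: x=[1.9085] v=[0.2042]
First v>=0 after going negative at step 49, time=2.4500

Answer: 2.4500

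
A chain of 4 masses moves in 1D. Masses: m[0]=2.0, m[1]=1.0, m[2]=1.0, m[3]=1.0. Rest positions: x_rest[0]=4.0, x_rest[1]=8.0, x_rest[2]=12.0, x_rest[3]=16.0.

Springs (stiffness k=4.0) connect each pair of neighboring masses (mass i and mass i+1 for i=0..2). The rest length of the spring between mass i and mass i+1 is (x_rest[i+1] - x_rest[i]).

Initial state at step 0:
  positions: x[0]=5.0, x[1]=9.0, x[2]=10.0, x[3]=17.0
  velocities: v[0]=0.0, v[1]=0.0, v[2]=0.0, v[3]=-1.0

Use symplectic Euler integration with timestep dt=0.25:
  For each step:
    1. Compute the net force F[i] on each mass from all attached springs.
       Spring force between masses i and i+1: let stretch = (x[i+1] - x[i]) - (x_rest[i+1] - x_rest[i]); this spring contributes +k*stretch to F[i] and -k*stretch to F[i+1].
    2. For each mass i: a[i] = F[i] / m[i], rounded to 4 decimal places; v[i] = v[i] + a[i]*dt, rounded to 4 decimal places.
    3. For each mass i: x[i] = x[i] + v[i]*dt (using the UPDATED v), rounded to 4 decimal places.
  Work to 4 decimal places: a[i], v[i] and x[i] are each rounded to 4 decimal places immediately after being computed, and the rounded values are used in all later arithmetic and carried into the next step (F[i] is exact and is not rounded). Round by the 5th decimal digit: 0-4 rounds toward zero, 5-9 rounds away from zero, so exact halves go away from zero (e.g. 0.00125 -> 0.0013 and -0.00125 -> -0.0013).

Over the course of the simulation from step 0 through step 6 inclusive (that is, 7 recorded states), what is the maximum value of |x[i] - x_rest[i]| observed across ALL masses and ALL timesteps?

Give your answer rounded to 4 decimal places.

Step 0: x=[5.0000 9.0000 10.0000 17.0000] v=[0.0000 0.0000 0.0000 -1.0000]
Step 1: x=[5.0000 8.2500 11.5000 16.0000] v=[0.0000 -3.0000 6.0000 -4.0000]
Step 2: x=[4.9063 7.5000 13.3125 14.8750] v=[-0.3750 -3.0000 7.2500 -4.5000]
Step 3: x=[4.6368 7.5547 14.0625 14.3594] v=[-1.0782 0.2188 3.0000 -2.0625]
Step 4: x=[4.2320 8.5069 13.2598 14.7696] v=[-1.6193 3.8087 -3.2109 1.6406]
Step 5: x=[3.8615 9.5786 11.6463 15.8023] v=[-1.4819 4.2867 -6.4540 4.1308]
Step 6: x=[3.7057 9.7379 10.5549 16.7960] v=[-0.6234 0.6373 -4.3657 3.9748]
Max displacement = 2.0625

Answer: 2.0625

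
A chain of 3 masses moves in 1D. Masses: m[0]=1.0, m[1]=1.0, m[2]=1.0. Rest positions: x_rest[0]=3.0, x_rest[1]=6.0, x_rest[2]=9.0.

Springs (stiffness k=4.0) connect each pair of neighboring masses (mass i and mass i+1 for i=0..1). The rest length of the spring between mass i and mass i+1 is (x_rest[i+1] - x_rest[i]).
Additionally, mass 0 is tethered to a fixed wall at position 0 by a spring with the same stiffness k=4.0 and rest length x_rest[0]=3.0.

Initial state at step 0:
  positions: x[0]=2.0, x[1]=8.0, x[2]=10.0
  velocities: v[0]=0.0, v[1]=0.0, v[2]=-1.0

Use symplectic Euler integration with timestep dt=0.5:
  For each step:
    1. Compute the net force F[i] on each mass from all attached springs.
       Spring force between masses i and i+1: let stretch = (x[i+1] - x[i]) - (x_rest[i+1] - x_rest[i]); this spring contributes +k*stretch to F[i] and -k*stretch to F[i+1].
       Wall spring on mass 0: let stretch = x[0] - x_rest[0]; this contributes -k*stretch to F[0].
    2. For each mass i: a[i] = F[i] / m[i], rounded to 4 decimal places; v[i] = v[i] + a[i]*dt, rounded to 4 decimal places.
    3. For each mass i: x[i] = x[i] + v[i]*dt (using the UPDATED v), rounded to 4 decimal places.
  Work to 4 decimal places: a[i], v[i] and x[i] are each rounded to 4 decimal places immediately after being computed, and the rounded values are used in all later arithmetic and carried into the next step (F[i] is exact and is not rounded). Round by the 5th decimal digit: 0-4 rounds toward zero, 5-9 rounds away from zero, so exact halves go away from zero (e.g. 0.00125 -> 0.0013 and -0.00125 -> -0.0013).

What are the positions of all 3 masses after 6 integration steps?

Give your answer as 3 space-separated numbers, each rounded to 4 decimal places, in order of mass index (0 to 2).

Step 0: x=[2.0000 8.0000 10.0000] v=[0.0000 0.0000 -1.0000]
Step 1: x=[6.0000 4.0000 10.5000] v=[8.0000 -8.0000 1.0000]
Step 2: x=[2.0000 8.5000 7.5000] v=[-8.0000 9.0000 -6.0000]
Step 3: x=[2.5000 5.5000 8.5000] v=[1.0000 -6.0000 2.0000]
Step 4: x=[3.5000 2.5000 9.5000] v=[2.0000 -6.0000 2.0000]
Step 5: x=[0.0000 7.5000 6.5000] v=[-7.0000 10.0000 -6.0000]
Step 6: x=[4.0000 4.0000 7.5000] v=[8.0000 -7.0000 2.0000]

Answer: 4.0000 4.0000 7.5000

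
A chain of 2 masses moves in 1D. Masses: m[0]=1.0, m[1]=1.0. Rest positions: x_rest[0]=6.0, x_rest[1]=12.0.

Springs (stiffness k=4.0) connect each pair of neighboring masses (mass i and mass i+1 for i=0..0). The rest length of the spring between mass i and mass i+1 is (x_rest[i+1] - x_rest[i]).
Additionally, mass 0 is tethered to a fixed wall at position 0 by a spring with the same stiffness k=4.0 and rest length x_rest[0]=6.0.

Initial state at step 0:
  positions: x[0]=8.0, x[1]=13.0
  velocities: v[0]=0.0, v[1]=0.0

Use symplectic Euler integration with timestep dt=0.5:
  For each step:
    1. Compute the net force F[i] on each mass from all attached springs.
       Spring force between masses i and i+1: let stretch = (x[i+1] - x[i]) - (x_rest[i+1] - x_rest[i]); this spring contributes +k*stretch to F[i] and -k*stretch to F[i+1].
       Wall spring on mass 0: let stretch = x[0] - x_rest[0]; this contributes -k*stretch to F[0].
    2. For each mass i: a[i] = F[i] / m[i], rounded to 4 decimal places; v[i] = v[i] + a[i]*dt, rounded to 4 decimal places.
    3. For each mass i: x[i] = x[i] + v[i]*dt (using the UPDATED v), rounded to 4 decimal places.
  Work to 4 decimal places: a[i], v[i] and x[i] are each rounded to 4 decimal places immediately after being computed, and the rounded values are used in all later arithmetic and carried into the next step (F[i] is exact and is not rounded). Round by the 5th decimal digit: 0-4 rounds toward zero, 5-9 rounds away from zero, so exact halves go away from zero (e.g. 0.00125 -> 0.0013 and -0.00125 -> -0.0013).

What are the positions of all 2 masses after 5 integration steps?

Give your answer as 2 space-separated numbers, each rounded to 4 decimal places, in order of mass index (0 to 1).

Step 0: x=[8.0000 13.0000] v=[0.0000 0.0000]
Step 1: x=[5.0000 14.0000] v=[-6.0000 2.0000]
Step 2: x=[6.0000 12.0000] v=[2.0000 -4.0000]
Step 3: x=[7.0000 10.0000] v=[2.0000 -4.0000]
Step 4: x=[4.0000 11.0000] v=[-6.0000 2.0000]
Step 5: x=[4.0000 11.0000] v=[0.0000 0.0000]

Answer: 4.0000 11.0000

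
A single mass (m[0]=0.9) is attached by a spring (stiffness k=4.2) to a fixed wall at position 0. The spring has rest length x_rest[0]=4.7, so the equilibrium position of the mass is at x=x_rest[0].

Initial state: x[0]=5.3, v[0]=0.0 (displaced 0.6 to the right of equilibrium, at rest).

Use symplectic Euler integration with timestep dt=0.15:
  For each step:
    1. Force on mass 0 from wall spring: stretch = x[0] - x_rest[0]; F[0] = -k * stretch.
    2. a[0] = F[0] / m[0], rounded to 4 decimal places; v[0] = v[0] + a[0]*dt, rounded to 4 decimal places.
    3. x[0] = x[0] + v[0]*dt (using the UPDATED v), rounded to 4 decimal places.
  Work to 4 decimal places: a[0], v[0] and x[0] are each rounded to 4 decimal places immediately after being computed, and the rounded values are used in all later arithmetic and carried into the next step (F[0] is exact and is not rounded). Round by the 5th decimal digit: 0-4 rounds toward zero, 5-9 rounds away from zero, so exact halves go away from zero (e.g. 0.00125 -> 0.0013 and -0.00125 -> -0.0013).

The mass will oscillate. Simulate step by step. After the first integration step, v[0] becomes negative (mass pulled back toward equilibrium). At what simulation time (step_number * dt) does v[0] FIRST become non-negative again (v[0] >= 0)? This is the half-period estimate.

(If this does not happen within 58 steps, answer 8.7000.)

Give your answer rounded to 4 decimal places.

Answer: 1.5000

Derivation:
Step 0: x=[5.3000] v=[0.0000]
Step 1: x=[5.2370] v=[-0.4200]
Step 2: x=[5.1176] v=[-0.7959]
Step 3: x=[4.9544] v=[-1.0882]
Step 4: x=[4.7645] v=[-1.2663]
Step 5: x=[4.5678] v=[-1.3115]
Step 6: x=[4.3850] v=[-1.2190]
Step 7: x=[4.2352] v=[-0.9985]
Step 8: x=[4.1342] v=[-0.6731]
Step 9: x=[4.0927] v=[-0.2770]
Step 10: x=[4.1149] v=[0.1481]
First v>=0 after going negative at step 10, time=1.5000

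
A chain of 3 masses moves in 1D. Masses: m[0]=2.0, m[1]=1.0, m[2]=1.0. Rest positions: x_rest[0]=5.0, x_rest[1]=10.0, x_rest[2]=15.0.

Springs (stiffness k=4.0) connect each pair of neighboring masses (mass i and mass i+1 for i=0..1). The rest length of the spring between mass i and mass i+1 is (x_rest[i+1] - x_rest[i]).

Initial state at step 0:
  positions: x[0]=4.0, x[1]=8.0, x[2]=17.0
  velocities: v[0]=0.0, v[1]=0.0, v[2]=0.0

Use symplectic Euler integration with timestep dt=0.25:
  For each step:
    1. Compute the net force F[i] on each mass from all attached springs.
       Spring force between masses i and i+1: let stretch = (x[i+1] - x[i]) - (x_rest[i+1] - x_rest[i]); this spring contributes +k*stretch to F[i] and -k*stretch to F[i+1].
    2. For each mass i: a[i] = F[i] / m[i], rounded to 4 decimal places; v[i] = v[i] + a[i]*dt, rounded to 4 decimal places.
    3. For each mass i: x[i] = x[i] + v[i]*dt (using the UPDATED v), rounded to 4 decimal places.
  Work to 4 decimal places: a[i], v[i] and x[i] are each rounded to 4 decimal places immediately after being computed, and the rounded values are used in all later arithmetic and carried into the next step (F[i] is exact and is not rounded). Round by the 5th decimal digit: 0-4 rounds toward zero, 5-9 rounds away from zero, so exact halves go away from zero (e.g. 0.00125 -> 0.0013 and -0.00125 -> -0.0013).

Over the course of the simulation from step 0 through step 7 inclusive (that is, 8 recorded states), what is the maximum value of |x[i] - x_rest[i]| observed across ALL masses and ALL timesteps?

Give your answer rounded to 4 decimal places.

Step 0: x=[4.0000 8.0000 17.0000] v=[0.0000 0.0000 0.0000]
Step 1: x=[3.8750 9.2500 16.0000] v=[-0.5000 5.0000 -4.0000]
Step 2: x=[3.7969 10.8438 14.5625] v=[-0.3125 6.3750 -5.7500]
Step 3: x=[3.9747 11.6055 13.4453] v=[0.7110 3.0468 -4.4687]
Step 4: x=[4.4813 10.9195 13.1182] v=[2.0264 -2.7442 -1.3085]
Step 5: x=[5.1677 9.1736 13.4914] v=[2.7455 -6.9837 1.4928]
Step 6: x=[5.7298 7.5057 14.0352] v=[2.2485 -6.6718 2.1750]
Step 7: x=[5.8889 7.0262 14.1966] v=[0.6365 -1.9182 0.6455]
Max displacement = 2.9738

Answer: 2.9738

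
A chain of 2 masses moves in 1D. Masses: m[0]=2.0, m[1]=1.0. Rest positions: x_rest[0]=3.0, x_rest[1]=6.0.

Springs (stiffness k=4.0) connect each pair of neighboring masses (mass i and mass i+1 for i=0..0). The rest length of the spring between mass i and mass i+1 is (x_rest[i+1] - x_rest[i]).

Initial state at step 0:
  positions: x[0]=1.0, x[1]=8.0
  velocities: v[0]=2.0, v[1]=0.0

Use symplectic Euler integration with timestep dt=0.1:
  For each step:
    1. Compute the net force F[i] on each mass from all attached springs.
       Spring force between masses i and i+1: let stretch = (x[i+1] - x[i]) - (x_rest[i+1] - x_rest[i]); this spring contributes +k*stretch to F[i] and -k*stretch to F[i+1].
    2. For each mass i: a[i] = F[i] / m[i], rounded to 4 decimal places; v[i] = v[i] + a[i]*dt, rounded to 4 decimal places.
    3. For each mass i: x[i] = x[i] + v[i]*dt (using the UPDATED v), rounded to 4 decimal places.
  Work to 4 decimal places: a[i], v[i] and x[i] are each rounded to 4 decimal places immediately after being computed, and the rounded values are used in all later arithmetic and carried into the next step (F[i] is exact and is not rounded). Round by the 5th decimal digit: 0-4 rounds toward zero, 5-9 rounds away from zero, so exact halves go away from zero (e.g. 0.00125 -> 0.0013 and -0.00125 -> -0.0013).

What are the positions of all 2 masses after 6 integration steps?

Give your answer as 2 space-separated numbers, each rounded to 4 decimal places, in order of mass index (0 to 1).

Step 0: x=[1.0000 8.0000] v=[2.0000 0.0000]
Step 1: x=[1.2800 7.8400] v=[2.8000 -1.6000]
Step 2: x=[1.6312 7.5376] v=[3.5120 -3.0240]
Step 3: x=[2.0405 7.1189] v=[4.0933 -4.1866]
Step 4: x=[2.4914 6.6171] v=[4.5090 -5.0180]
Step 5: x=[2.9648 6.0703] v=[4.7341 -5.4683]
Step 6: x=[3.4403 5.5193] v=[4.7552 -5.5105]

Answer: 3.4403 5.5193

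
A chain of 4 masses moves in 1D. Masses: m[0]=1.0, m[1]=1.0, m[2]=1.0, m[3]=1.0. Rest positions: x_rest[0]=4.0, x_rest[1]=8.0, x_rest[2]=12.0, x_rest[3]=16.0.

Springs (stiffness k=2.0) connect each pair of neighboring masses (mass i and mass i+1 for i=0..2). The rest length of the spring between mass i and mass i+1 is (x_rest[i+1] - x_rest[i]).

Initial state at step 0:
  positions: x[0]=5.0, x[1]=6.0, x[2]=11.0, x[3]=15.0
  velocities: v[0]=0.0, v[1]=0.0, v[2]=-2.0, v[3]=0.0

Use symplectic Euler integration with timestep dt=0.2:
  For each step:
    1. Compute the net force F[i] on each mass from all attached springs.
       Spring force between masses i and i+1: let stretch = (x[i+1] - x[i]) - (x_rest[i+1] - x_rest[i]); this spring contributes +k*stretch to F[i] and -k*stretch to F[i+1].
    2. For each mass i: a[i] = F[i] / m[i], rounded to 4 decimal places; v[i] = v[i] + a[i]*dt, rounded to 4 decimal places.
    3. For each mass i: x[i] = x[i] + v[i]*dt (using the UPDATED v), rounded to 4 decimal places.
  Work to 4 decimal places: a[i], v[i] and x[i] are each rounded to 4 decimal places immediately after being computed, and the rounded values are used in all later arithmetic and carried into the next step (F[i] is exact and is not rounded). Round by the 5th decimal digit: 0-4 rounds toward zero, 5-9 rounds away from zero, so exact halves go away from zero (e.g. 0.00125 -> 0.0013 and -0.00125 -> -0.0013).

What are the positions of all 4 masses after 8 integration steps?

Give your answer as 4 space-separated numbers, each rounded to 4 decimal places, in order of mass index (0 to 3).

Step 0: x=[5.0000 6.0000 11.0000 15.0000] v=[0.0000 0.0000 -2.0000 0.0000]
Step 1: x=[4.7600 6.3200 10.5200 15.0000] v=[-1.2000 1.6000 -2.4000 0.0000]
Step 2: x=[4.3248 6.8512 10.0624 14.9616] v=[-2.1760 2.6560 -2.2880 -0.1920]
Step 3: x=[3.7717 7.4372 9.7398 14.8513] v=[-2.7654 2.9299 -1.6128 -0.5517]
Step 4: x=[3.1919 7.9141 9.6420 14.6520] v=[-2.8992 2.3847 -0.4892 -0.9963]
Step 5: x=[2.6698 8.1515 9.8067 14.3719] v=[-2.6103 1.1870 0.8236 -1.4003]
Step 6: x=[2.2663 8.0828 10.2042 14.0466] v=[-2.0176 -0.3436 1.9876 -1.6264]
Step 7: x=[2.0081 7.7185 10.7394 13.7339] v=[-1.2910 -1.8216 2.6760 -1.5634]
Step 8: x=[1.8867 7.1390 11.2725 13.5017] v=[-0.6068 -2.8974 2.6654 -1.1612]

Answer: 1.8867 7.1390 11.2725 13.5017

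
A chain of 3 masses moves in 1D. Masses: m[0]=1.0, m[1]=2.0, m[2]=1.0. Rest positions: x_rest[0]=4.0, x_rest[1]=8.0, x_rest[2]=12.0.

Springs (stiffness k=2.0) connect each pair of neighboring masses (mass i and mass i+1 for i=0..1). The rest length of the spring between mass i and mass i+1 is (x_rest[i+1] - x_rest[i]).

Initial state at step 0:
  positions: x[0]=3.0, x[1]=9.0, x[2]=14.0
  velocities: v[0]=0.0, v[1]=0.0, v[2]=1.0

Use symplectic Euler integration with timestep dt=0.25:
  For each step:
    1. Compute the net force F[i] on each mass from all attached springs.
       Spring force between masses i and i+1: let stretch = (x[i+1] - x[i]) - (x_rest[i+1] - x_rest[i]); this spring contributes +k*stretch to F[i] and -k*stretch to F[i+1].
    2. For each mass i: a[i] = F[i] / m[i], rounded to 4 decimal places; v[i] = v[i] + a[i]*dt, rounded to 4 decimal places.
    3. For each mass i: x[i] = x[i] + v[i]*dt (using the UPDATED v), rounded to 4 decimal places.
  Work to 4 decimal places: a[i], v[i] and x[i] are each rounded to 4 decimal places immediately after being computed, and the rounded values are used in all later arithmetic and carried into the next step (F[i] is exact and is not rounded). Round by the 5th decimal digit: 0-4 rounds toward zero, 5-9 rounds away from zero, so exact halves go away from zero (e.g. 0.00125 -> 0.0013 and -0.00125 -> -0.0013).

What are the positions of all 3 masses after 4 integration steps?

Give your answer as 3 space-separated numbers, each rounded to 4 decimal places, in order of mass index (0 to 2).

Step 0: x=[3.0000 9.0000 14.0000] v=[0.0000 0.0000 1.0000]
Step 1: x=[3.2500 8.9375 14.1250] v=[1.0000 -0.2500 0.5000]
Step 2: x=[3.7110 8.8438 14.1016] v=[1.8438 -0.3750 -0.0938]
Step 3: x=[4.3136 8.7579 13.9209] v=[2.4102 -0.3438 -0.7227]
Step 4: x=[4.9717 8.7169 13.5949] v=[2.6324 -0.1641 -1.3042]

Answer: 4.9717 8.7169 13.5949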